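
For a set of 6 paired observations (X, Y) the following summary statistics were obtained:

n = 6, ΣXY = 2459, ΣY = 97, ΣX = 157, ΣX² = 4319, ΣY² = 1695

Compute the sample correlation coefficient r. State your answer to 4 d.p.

-0.4841

r = (nΣXY − ΣXΣY) / √[(nΣX² − (ΣX)²)(nΣY² − (ΣY)²)]
Numerator: 6×2459 − 157×97 = -475
Denominator: √[(25914 − 24649)(10170 − 9409)] = √[1265 × 761] = 981.1549
r = -475 / 981.1549 ≈ -0.4841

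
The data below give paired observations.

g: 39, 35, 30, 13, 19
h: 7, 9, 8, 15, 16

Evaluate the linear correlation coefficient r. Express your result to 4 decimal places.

n = 5, Σg = 136, Σh = 55, Σg² = 4176, Σh² = 675, Σgh = 1327
nΣgh − ΣgΣh = 6635 − 7480 = -845
nΣg² − (Σg)² = 20880 − 18496 = 2384; nΣh² − (Σh)² = 3375 − 3025 = 350
r = -845 / √(2384 × 350) = -845 / 913.4550 ≈ -0.9251

-0.9251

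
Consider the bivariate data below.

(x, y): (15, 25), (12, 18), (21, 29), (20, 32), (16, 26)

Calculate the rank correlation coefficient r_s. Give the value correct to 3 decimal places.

Rank x: 2, 1, 5, 4, 3
Rank y: 2, 1, 4, 5, 3
d = rank(x) − rank(y): 0, 0, 1, -1, 0; Σd² = 2
ρ = 1 − 6Σd² / [n(n²−1)] = 1 − 6×2 / (5×24) = 1 − 12/120 ≈ 0.900

0.900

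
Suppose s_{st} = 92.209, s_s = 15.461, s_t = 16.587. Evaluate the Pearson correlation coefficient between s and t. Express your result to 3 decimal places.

r = Cov(s,t) / (s_s · s_t) = 92.209 / (15.461 × 16.587)
  = 92.209 / 256.4516 ≈ 0.360

0.360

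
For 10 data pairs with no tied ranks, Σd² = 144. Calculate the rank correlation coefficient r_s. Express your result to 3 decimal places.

ρ = 1 − 6Σd² / [n(n²−1)] = 1 − 6×144 / (10×99)
  = 1 − 864/990 = 1 − 0.8727 ≈ 0.127

0.127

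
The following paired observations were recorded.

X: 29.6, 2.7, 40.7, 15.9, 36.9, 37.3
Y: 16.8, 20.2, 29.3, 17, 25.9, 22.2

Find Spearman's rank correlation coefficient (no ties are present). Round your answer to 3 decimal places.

0.714

Rank X: 3, 1, 6, 2, 4, 5
Rank Y: 1, 3, 6, 2, 5, 4
d = rank(X) − rank(Y): 2, -2, 0, 0, -1, 1; Σd² = 10
ρ = 1 − 6Σd² / [n(n²−1)] = 1 − 6×10 / (6×35) = 1 − 60/210 ≈ 0.714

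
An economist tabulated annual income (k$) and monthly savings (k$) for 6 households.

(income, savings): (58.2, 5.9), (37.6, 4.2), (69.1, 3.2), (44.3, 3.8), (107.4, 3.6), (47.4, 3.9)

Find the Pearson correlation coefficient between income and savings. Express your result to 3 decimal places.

n = 6, Σx = 364, Σy = 24.6, Σx² = 25319.82, Σy² = 105.3, Σxy = 1462.26
nΣxy − ΣxΣy = 8773.56 − 8954.4 = -180.84
nΣx² − (Σx)² = 151918.92 − 132496 = 19422.92; nΣy² − (Σy)² = 631.8 − 605.16 = 26.64
r = -180.84 / √(19422.92 × 26.64) = -180.84 / 719.3237 ≈ -0.251

-0.251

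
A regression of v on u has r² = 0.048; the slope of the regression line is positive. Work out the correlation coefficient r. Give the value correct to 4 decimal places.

0.2191

|r| = √0.048 = 0.2191
The association is positive, so r = 0.2191.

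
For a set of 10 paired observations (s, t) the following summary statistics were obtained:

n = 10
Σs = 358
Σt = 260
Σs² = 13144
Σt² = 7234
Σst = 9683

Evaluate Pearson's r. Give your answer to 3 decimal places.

0.952

r = (nΣst − ΣsΣt) / √[(nΣs² − (Σs)²)(nΣt² − (Σt)²)]
Numerator: 10×9683 − 358×260 = 3750
Denominator: √[(131440 − 128164)(72340 − 67600)] = √[3276 × 4740] = 3940.5888
r = 3750 / 3940.5888 ≈ 0.952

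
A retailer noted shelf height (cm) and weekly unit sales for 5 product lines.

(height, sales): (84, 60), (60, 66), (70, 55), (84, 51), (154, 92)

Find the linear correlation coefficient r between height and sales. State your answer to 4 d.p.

0.8396

n = 5, Σx = 452, Σy = 324, Σx² = 46328, Σy² = 22046, Σxy = 31302
nΣxy − ΣxΣy = 156510 − 146448 = 10062
nΣx² − (Σx)² = 231640 − 204304 = 27336; nΣy² − (Σy)² = 110230 − 104976 = 5254
r = 10062 / √(27336 × 5254) = 10062 / 11984.2957 ≈ 0.8396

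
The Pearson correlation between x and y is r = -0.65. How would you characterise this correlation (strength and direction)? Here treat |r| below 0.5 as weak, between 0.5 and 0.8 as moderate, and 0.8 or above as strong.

moderate negative

r = -0.65 < 0 so the relationship is negative.
|r| = 0.65, which falls in the moderate range.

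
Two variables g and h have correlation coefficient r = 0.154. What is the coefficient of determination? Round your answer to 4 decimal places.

0.0237

r² = (0.154)² = 0.0237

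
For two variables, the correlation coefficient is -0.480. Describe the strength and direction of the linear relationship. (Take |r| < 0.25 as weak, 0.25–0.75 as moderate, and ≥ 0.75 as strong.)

moderate negative

r = -0.480 < 0 so the relationship is negative.
|r| = 0.480, which falls in the moderate range.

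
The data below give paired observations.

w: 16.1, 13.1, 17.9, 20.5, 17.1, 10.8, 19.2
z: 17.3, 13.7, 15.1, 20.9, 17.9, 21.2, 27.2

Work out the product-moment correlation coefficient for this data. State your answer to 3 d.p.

n = 7, Σw = 114.7, Σz = 133.3, Σw² = 1949.17, Σz² = 2661.49, Σwz = 2214.03
nΣwz − ΣwΣz = 15498.21 − 15289.51 = 208.7
nΣw² − (Σw)² = 13644.19 − 13156.09 = 488.1; nΣz² − (Σz)² = 18630.43 − 17768.89 = 861.54
r = 208.7 / √(488.1 × 861.54) = 208.7 / 648.4733 ≈ 0.322

0.322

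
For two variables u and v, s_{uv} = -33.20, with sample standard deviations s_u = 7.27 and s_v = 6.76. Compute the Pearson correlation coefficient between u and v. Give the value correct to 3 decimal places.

r = Cov(u,v) / (s_u · s_v) = -33.20 / (7.27 × 6.76)
  = -33.20 / 49.1452 ≈ -0.676

-0.676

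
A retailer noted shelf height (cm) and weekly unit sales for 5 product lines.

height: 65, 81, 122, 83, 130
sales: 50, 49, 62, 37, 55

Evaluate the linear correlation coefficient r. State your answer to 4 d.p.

n = 5, Σx = 481, Σy = 253, Σx² = 49459, Σy² = 13139, Σxy = 25004
nΣxy − ΣxΣy = 125020 − 121693 = 3327
nΣx² − (Σx)² = 247295 − 231361 = 15934; nΣy² − (Σy)² = 65695 − 64009 = 1686
r = 3327 / √(15934 × 1686) = 3327 / 5183.1191 ≈ 0.6419

0.6419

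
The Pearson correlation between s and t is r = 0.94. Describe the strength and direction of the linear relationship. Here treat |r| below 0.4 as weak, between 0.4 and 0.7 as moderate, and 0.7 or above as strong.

r = 0.94 > 0 so the relationship is positive.
|r| = 0.94, which falls in the strong range.

strong positive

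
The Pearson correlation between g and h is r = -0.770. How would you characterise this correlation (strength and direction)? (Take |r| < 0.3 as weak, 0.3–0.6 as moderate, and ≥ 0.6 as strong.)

r = -0.770 < 0 so the relationship is negative.
|r| = 0.770, which falls in the strong range.

strong negative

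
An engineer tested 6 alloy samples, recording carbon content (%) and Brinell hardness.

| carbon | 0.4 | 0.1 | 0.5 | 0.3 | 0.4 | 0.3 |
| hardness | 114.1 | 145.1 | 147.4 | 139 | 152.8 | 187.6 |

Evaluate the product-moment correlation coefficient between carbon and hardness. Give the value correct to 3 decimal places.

-0.147

n = 6, Σx = 2, Σy = 886, Σx² = 0.76, Σy² = 133662.18, Σxy = 292.95
nΣxy − ΣxΣy = 1757.7 − 1772 = -14.3
nΣx² − (Σx)² = 4.56 − 4 = 0.56; nΣy² − (Σy)² = 801973.08 − 784996 = 16977.08
r = -14.3 / √(0.56 × 16977.08) = -14.3 / 97.5047 ≈ -0.147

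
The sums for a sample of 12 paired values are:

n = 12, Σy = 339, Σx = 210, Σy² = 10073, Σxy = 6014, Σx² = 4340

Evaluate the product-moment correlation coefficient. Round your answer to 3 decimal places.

0.142

r = (nΣxy − ΣxΣy) / √[(nΣx² − (Σx)²)(nΣy² − (Σy)²)]
Numerator: 12×6014 − 210×339 = 978
Denominator: √[(52080 − 44100)(120876 − 114921)] = √[7980 × 5955] = 6893.5405
r = 978 / 6893.5405 ≈ 0.142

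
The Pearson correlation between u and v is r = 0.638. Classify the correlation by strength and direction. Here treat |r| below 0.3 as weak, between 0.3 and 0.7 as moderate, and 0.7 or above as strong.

r = 0.638 > 0 so the relationship is positive.
|r| = 0.638, which falls in the moderate range.

moderate positive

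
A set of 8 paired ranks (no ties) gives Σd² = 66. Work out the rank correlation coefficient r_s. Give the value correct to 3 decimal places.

ρ = 1 − 6Σd² / [n(n²−1)] = 1 − 6×66 / (8×63)
  = 1 − 396/504 = 1 − 0.7857 ≈ 0.214

0.214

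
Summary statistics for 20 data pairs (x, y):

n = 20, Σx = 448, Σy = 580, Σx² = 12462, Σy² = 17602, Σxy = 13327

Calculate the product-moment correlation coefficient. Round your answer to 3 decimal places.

0.243

r = (nΣxy − ΣxΣy) / √[(nΣx² − (Σx)²)(nΣy² − (Σy)²)]
Numerator: 20×13327 − 448×580 = 6700
Denominator: √[(249240 − 200704)(352040 − 336400)] = √[48536 × 15640] = 27551.8246
r = 6700 / 27551.8246 ≈ 0.243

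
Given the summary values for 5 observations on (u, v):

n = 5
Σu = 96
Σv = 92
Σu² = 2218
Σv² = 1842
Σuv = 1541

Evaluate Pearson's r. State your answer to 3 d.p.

r = (nΣuv − ΣuΣv) / √[(nΣu² − (Σu)²)(nΣv² − (Σv)²)]
Numerator: 5×1541 − 96×92 = -1127
Denominator: √[(11090 − 9216)(9210 − 8464)] = √[1874 × 746] = 1182.3722
r = -1127 / 1182.3722 ≈ -0.953

-0.953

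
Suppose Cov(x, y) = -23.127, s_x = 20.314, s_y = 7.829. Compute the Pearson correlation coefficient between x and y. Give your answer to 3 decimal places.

-0.145

r = Cov(x,y) / (s_x · s_y) = -23.127 / (20.314 × 7.829)
  = -23.127 / 159.0383 ≈ -0.145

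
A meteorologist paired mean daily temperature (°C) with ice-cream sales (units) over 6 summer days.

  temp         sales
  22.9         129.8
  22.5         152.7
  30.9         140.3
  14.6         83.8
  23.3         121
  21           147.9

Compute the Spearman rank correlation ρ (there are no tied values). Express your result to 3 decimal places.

0.086

Rank temp: 4, 3, 6, 1, 5, 2
Rank sales: 3, 6, 4, 1, 2, 5
d = rank(temp) − rank(sales): 1, -3, 2, 0, 3, -3; Σd² = 32
ρ = 1 − 6Σd² / [n(n²−1)] = 1 − 6×32 / (6×35) = 1 − 192/210 ≈ 0.086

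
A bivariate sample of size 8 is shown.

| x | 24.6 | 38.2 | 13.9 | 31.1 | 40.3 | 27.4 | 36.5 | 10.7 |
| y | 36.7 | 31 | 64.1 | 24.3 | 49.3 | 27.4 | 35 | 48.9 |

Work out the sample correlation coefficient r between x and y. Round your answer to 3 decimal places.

n = 8, Σx = 222.7, Σy = 316.7, Σx² = 7046.41, Σy² = 13804.65, Σxy = 8272.02
nΣxy − ΣxΣy = 66176.16 − 70529.09 = -4352.93
nΣx² − (Σx)² = 56371.28 − 49595.29 = 6775.99; nΣy² − (Σy)² = 110437.2 − 100298.89 = 10138.31
r = -4352.93 / √(6775.99 × 10138.31) = -4352.93 / 8288.3706 ≈ -0.525

-0.525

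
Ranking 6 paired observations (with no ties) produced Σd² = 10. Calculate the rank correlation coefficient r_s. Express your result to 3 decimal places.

0.714

ρ = 1 − 6Σd² / [n(n²−1)] = 1 − 6×10 / (6×35)
  = 1 − 60/210 = 1 − 0.2857 ≈ 0.714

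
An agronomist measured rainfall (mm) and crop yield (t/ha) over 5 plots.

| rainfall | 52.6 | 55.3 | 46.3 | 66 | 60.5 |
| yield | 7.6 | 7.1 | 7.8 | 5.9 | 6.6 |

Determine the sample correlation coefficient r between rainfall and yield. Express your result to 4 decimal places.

n = 5, Σx = 280.7, Σy = 35, Σx² = 15984.79, Σy² = 247.38, Σxy = 1942.23
nΣxy − ΣxΣy = 9711.15 − 9824.5 = -113.35
nΣx² − (Σx)² = 79923.95 − 78792.49 = 1131.46; nΣy² − (Σy)² = 1236.9 − 1225 = 11.9
r = -113.35 / √(1131.46 × 11.9) = -113.35 / 116.0361 ≈ -0.9769

-0.9769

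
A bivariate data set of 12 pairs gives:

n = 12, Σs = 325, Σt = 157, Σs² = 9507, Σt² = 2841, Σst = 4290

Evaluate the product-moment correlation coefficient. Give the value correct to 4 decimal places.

r = (nΣst − ΣsΣt) / √[(nΣs² − (Σs)²)(nΣt² − (Σt)²)]
Numerator: 12×4290 − 325×157 = 455
Denominator: √[(114084 − 105625)(34092 − 24649)] = √[8459 × 9443] = 8937.4682
r = 455 / 8937.4682 ≈ 0.0509

0.0509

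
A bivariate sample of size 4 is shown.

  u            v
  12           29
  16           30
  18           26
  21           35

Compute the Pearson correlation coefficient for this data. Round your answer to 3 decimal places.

n = 4, Σu = 67, Σv = 120, Σu² = 1165, Σv² = 3642, Σuv = 2031
nΣuv − ΣuΣv = 8124 − 8040 = 84
nΣu² − (Σu)² = 4660 − 4489 = 171; nΣv² − (Σv)² = 14568 − 14400 = 168
r = 84 / √(171 × 168) = 84 / 169.4934 ≈ 0.496

0.496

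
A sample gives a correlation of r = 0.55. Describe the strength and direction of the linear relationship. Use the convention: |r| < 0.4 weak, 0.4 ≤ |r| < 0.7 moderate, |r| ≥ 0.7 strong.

r = 0.55 > 0 so the relationship is positive.
|r| = 0.55, which falls in the moderate range.

moderate positive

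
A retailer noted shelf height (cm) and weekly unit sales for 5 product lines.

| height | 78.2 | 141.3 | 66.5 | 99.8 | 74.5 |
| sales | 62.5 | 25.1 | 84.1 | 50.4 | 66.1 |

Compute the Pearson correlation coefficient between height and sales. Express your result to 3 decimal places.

-0.968

n = 5, Σx = 460.3, Σy = 288.2, Σx² = 46013.47, Σy² = 18518.44, Σxy = 23981.15
nΣxy − ΣxΣy = 119905.75 − 132658.46 = -12752.71
nΣx² − (Σx)² = 230067.35 − 211876.09 = 18191.26; nΣy² − (Σy)² = 92592.2 − 83059.24 = 9532.96
r = -12752.71 / √(18191.26 × 9532.96) = -12752.71 / 13168.7719 ≈ -0.968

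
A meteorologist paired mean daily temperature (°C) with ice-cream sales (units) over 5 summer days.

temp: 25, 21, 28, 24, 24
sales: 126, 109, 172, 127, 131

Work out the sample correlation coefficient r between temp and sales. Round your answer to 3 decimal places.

n = 5, Σx = 122, Σy = 665, Σx² = 3002, Σy² = 90631, Σxy = 16447
nΣxy − ΣxΣy = 82235 − 81130 = 1105
nΣx² − (Σx)² = 15010 − 14884 = 126; nΣy² − (Σy)² = 453155 − 442225 = 10930
r = 1105 / √(126 × 10930) = 1105 / 1173.5331 ≈ 0.942

0.942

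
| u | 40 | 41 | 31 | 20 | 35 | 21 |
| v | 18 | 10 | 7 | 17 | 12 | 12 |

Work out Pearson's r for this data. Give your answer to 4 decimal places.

n = 6, Σu = 188, Σv = 76, Σu² = 6308, Σv² = 1050, Σuv = 2359
nΣuv − ΣuΣv = 14154 − 14288 = -134
nΣu² − (Σu)² = 37848 − 35344 = 2504; nΣv² − (Σv)² = 6300 − 5776 = 524
r = -134 / √(2504 × 524) = -134 / 1145.4676 ≈ -0.1170

-0.1170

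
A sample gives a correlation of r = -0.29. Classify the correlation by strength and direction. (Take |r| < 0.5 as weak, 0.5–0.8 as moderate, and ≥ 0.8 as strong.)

r = -0.29 < 0 so the relationship is negative.
|r| = 0.29, which falls in the weak range.

weak negative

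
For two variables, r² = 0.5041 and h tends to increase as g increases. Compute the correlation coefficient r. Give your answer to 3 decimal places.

0.710

|r| = √0.5041 = 0.710
The association is positive, so r = 0.710.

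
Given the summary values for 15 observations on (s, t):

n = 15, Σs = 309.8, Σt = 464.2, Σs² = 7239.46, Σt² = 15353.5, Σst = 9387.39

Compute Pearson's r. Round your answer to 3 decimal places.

-0.219

r = (nΣst − ΣsΣt) / √[(nΣs² − (Σs)²)(nΣt² − (Σt)²)]
Numerator: 15×9387.39 − 309.8×464.2 = -2998.31
Denominator: √[(108591.9 − 95976.04)(230302.5 − 215481.64)] = √[12615.86 × 14820.86] = 13673.9861
r = -2998.31 / 13673.9861 ≈ -0.219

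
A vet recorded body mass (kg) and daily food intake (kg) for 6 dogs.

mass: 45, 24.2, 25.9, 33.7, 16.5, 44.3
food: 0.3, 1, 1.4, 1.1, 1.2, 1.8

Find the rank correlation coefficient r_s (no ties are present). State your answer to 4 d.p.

Rank mass: 6, 2, 3, 4, 1, 5
Rank food: 1, 2, 5, 3, 4, 6
d = rank(mass) − rank(food): 5, 0, -2, 1, -3, -1; Σd² = 40
ρ = 1 − 6Σd² / [n(n²−1)] = 1 − 6×40 / (6×35) = 1 − 240/210 ≈ -0.1429

-0.1429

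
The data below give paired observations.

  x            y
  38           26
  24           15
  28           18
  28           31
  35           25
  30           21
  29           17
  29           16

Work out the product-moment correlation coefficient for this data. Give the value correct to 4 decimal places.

n = 8, Σx = 241, Σy = 169, Σx² = 7395, Σy² = 3797, Σxy = 5182
nΣxy − ΣxΣy = 41456 − 40729 = 727
nΣx² − (Σx)² = 59160 − 58081 = 1079; nΣy² − (Σy)² = 30376 − 28561 = 1815
r = 727 / √(1079 × 1815) = 727 / 1399.4231 ≈ 0.5195

0.5195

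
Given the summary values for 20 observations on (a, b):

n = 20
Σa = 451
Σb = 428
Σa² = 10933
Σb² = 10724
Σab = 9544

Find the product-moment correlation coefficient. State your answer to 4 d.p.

-0.0983

r = (nΣab − ΣaΣb) / √[(nΣa² − (Σa)²)(nΣb² − (Σb)²)]
Numerator: 20×9544 − 451×428 = -2148
Denominator: √[(218660 − 203401)(214480 − 183184)] = √[15259 × 31296] = 21852.8182
r = -2148 / 21852.8182 ≈ -0.0983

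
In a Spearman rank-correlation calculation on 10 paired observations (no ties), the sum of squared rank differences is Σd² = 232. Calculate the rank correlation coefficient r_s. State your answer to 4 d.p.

-0.4061

ρ = 1 − 6Σd² / [n(n²−1)] = 1 − 6×232 / (10×99)
  = 1 − 1392/990 = 1 − 1.40606 ≈ -0.4061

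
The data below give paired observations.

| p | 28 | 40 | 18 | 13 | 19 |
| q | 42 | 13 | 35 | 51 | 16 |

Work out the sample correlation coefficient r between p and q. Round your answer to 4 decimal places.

-0.5878

n = 5, Σp = 118, Σq = 157, Σp² = 3238, Σq² = 6015, Σpq = 3293
nΣpq − ΣpΣq = 16465 − 18526 = -2061
nΣp² − (Σp)² = 16190 − 13924 = 2266; nΣq² − (Σq)² = 30075 − 24649 = 5426
r = -2061 / √(2266 × 5426) = -2061 / 3506.4677 ≈ -0.5878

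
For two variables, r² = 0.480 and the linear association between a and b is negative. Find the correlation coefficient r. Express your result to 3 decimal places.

|r| = √0.480 = 0.693
The association is negative, so r = −0.693.

-0.693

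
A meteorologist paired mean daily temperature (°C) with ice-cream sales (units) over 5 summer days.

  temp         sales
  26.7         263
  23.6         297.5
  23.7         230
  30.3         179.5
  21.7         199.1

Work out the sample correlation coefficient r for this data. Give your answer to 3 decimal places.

n = 5, Σx = 126, Σy = 1169.1, Σx² = 3220.52, Σy² = 282436.31, Σxy = 29253.42
nΣxy − ΣxΣy = 146267.1 − 147306.6 = -1039.5
nΣx² − (Σx)² = 16102.6 − 15876 = 226.6; nΣy² − (Σy)² = 1412181.55 − 1366794.81 = 45386.74
r = -1039.5 / √(226.6 × 45386.74) = -1039.5 / 3206.9667 ≈ -0.324

-0.324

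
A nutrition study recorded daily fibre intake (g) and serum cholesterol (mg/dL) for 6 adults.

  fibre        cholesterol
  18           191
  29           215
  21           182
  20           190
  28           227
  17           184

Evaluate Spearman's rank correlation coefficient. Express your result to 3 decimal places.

Rank fibre: 2, 6, 4, 3, 5, 1
Rank cholesterol: 4, 5, 1, 3, 6, 2
d = rank(fibre) − rank(cholesterol): -2, 1, 3, 0, -1, -1; Σd² = 16
ρ = 1 − 6Σd² / [n(n²−1)] = 1 − 6×16 / (6×35) = 1 − 96/210 ≈ 0.543

0.543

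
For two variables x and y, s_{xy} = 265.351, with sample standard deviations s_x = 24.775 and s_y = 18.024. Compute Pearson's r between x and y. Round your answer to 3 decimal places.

r = Cov(x,y) / (s_x · s_y) = 265.351 / (24.775 × 18.024)
  = 265.351 / 446.5446 ≈ 0.594

0.594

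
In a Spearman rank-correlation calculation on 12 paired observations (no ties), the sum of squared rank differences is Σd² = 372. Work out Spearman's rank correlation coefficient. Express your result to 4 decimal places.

-0.3007

ρ = 1 − 6Σd² / [n(n²−1)] = 1 − 6×372 / (12×143)
  = 1 − 2232/1716 = 1 − 1.30070 ≈ -0.3007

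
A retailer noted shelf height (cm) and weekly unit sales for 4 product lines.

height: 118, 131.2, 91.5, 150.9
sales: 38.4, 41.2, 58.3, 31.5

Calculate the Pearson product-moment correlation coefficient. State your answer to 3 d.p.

n = 4, Σx = 491.6, Σy = 169.4, Σx² = 62280.5, Σy² = 7563.14, Σxy = 20024.44
nΣxy − ΣxΣy = 80097.76 − 83277.04 = -3179.28
nΣx² − (Σx)² = 249122 − 241670.56 = 7451.44; nΣy² − (Σy)² = 30252.56 − 28696.36 = 1556.2
r = -3179.28 / √(7451.44 × 1556.2) = -3179.28 / 3405.2799 ≈ -0.934

-0.934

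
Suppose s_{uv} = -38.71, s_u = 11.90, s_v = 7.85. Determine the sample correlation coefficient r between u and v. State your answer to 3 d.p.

r = Cov(u,v) / (s_u · s_v) = -38.71 / (11.90 × 7.85)
  = -38.71 / 93.4150 ≈ -0.414

-0.414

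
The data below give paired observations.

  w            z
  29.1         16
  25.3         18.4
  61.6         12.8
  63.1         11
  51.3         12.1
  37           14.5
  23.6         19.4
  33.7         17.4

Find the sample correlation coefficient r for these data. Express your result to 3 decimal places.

n = 8, Σw = 324.7, Σz = 121.6, Σw² = 14956.41, Σz² = 1915.18, Σwz = 4615.15
nΣwz − ΣwΣz = 36921.2 − 39483.52 = -2562.32
nΣw² − (Σw)² = 119651.28 − 105430.09 = 14221.19; nΣz² − (Σz)² = 15321.44 − 14786.56 = 534.88
r = -2562.32 / √(14221.19 × 534.88) = -2562.32 / 2758.0120 ≈ -0.929

-0.929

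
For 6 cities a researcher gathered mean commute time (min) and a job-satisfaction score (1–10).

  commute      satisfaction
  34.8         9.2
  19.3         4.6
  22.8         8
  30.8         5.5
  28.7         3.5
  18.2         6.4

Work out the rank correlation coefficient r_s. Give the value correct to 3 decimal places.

Rank commute: 6, 2, 3, 5, 4, 1
Rank satisfaction: 6, 2, 5, 3, 1, 4
d = rank(commute) − rank(satisfaction): 0, 0, -2, 2, 3, -3; Σd² = 26
ρ = 1 − 6Σd² / [n(n²−1)] = 1 − 6×26 / (6×35) = 1 − 156/210 ≈ 0.257

0.257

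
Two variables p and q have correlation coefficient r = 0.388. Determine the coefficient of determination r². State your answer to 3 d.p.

0.151

r² = (0.388)² = 0.151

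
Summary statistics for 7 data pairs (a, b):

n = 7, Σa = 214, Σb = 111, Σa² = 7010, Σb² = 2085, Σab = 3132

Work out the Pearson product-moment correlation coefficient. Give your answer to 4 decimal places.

-0.6707

r = (nΣab − ΣaΣb) / √[(nΣa² − (Σa)²)(nΣb² − (Σb)²)]
Numerator: 7×3132 − 214×111 = -1830
Denominator: √[(49070 − 45796)(14595 − 12321)] = √[3274 × 2274] = 2728.5667
r = -1830 / 2728.5667 ≈ -0.6707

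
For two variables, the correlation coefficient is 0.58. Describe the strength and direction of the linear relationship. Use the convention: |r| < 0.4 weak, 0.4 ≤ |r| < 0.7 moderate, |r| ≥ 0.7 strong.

moderate positive

r = 0.58 > 0 so the relationship is positive.
|r| = 0.58, which falls in the moderate range.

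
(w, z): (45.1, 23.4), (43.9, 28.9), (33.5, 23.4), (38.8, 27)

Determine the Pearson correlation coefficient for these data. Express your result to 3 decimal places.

n = 4, Σw = 161.3, Σz = 102.7, Σw² = 6588.91, Σz² = 2659.33, Σwz = 4155.55
nΣwz − ΣwΣz = 16622.2 − 16565.51 = 56.69
nΣw² − (Σw)² = 26355.64 − 26017.69 = 337.95; nΣz² − (Σz)² = 10637.32 − 10547.29 = 90.03
r = 56.69 / √(337.95 × 90.03) = 56.69 / 174.4295 ≈ 0.325

0.325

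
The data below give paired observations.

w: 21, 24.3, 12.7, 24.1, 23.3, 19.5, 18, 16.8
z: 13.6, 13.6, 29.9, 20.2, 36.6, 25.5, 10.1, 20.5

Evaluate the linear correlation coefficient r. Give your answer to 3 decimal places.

-0.136

n = 8, Σw = 159.7, Σz = 170, Σw² = 3302.97, Σz² = 4184.04, Σwz = 3358.86
nΣwz − ΣwΣz = 26870.88 − 27149 = -278.12
nΣw² − (Σw)² = 26423.76 − 25504.09 = 919.67; nΣz² − (Σz)² = 33472.32 − 28900 = 4572.32
r = -278.12 / √(919.67 × 4572.32) = -278.12 / 2050.6159 ≈ -0.136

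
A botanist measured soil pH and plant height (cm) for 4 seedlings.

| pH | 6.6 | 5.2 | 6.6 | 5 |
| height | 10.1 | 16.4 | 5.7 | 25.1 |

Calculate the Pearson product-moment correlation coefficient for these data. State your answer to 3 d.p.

n = 4, Σx = 23.4, Σy = 57.3, Σx² = 139.16, Σy² = 1033.47, Σxy = 315.06
nΣxy − ΣxΣy = 1260.24 − 1340.82 = -80.58
nΣx² − (Σx)² = 556.64 − 547.56 = 9.08; nΣy² − (Σy)² = 4133.88 − 3283.29 = 850.59
r = -80.58 / √(9.08 × 850.59) = -80.58 / 87.8826 ≈ -0.917

-0.917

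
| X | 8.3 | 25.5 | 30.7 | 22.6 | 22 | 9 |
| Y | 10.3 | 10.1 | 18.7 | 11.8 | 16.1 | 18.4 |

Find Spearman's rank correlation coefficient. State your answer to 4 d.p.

Rank X: 1, 5, 6, 4, 3, 2
Rank Y: 2, 1, 6, 3, 4, 5
d = rank(X) − rank(Y): -1, 4, 0, 1, -1, -3; Σd² = 28
ρ = 1 − 6Σd² / [n(n²−1)] = 1 − 6×28 / (6×35) = 1 − 168/210 ≈ 0.2000

0.2000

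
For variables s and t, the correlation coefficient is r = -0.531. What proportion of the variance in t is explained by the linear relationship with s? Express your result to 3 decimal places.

r² = (-0.531)² = 0.282

0.282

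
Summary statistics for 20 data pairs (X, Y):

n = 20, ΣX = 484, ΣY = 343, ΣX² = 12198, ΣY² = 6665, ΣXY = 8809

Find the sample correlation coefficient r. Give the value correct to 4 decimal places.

0.8251

r = (nΣXY − ΣXΣY) / √[(nΣX² − (ΣX)²)(nΣY² − (ΣY)²)]
Numerator: 20×8809 − 484×343 = 10168
Denominator: √[(243960 − 234256)(133300 − 117649)] = √[9704 × 15651] = 12323.8510
r = 10168 / 12323.8510 ≈ 0.8251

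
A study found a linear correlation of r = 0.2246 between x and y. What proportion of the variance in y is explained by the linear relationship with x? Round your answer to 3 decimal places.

0.050

r² = (0.2246)² = 0.050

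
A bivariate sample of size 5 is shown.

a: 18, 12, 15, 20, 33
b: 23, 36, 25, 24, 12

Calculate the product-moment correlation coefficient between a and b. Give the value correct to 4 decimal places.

n = 5, Σa = 98, Σb = 120, Σa² = 2182, Σb² = 3170, Σab = 2097
nΣab − ΣaΣb = 10485 − 11760 = -1275
nΣa² − (Σa)² = 10910 − 9604 = 1306; nΣb² − (Σb)² = 15850 − 14400 = 1450
r = -1275 / √(1306 × 1450) = -1275 / 1376.1177 ≈ -0.9265

-0.9265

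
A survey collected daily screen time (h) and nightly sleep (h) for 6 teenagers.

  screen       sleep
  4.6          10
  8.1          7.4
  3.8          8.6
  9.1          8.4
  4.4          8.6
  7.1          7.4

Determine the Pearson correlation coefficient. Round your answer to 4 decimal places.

-0.5828

n = 6, Σx = 37.1, Σy = 50.4, Σx² = 253.79, Σy² = 428, Σxy = 305.44
nΣxy − ΣxΣy = 1832.64 − 1869.84 = -37.2
nΣx² − (Σx)² = 1522.74 − 1376.41 = 146.33; nΣy² − (Σy)² = 2568 − 2540.16 = 27.84
r = -37.2 / √(146.33 × 27.84) = -37.2 / 63.8265 ≈ -0.5828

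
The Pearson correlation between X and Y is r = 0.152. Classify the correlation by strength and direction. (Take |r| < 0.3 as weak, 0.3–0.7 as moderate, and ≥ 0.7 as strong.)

weak positive

r = 0.152 > 0 so the relationship is positive.
|r| = 0.152, which falls in the weak range.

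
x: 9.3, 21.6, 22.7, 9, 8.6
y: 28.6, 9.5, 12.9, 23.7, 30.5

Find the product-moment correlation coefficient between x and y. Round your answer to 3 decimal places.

n = 5, Σx = 71.2, Σy = 105.2, Σx² = 1223.3, Σy² = 2566.56, Σxy = 1239.61
nΣxy − ΣxΣy = 6198.05 − 7490.24 = -1292.19
nΣx² − (Σx)² = 6116.5 − 5069.44 = 1047.06; nΣy² − (Σy)² = 12832.8 − 11067.04 = 1765.76
r = -1292.19 / √(1047.06 × 1765.76) = -1292.19 / 1359.7267 ≈ -0.950

-0.950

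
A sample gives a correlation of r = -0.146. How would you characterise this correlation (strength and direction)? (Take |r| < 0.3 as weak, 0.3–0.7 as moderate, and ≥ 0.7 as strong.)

weak negative

r = -0.146 < 0 so the relationship is negative.
|r| = 0.146, which falls in the weak range.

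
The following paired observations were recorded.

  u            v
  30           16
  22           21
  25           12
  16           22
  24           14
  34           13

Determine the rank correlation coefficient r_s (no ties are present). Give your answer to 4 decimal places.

Rank u: 5, 2, 4, 1, 3, 6
Rank v: 4, 5, 1, 6, 3, 2
d = rank(u) − rank(v): 1, -3, 3, -5, 0, 4; Σd² = 60
ρ = 1 − 6Σd² / [n(n²−1)] = 1 − 6×60 / (6×35) = 1 − 360/210 ≈ -0.7143

-0.7143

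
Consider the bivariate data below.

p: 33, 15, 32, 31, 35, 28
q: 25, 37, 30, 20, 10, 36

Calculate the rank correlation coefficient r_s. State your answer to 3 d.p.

Rank p: 5, 1, 4, 3, 6, 2
Rank q: 3, 6, 4, 2, 1, 5
d = rank(p) − rank(q): 2, -5, 0, 1, 5, -3; Σd² = 64
ρ = 1 − 6Σd² / [n(n²−1)] = 1 − 6×64 / (6×35) = 1 − 384/210 ≈ -0.829

-0.829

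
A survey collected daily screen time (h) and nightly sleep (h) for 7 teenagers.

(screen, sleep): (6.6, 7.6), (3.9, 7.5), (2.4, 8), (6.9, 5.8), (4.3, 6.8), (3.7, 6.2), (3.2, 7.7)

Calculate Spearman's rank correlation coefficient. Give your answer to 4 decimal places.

-0.6786

Rank screen: 6, 4, 1, 7, 5, 3, 2
Rank sleep: 5, 4, 7, 1, 3, 2, 6
d = rank(screen) − rank(sleep): 1, 0, -6, 6, 2, 1, -4; Σd² = 94
ρ = 1 − 6Σd² / [n(n²−1)] = 1 − 6×94 / (7×48) = 1 − 564/336 ≈ -0.6786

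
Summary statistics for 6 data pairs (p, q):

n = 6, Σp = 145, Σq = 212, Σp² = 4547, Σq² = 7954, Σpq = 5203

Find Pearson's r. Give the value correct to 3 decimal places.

0.115

r = (nΣpq − ΣpΣq) / √[(nΣp² − (Σp)²)(nΣq² − (Σq)²)]
Numerator: 6×5203 − 145×212 = 478
Denominator: √[(27282 − 21025)(47724 − 44944)] = √[6257 × 2780] = 4170.6666
r = 478 / 4170.6666 ≈ 0.115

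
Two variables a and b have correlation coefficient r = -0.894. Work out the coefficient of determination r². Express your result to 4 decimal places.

r² = (-0.894)² = 0.7992

0.7992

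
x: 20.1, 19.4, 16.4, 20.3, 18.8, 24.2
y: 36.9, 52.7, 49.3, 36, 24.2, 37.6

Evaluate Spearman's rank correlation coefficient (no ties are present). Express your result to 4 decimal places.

-0.1429

Rank x: 4, 3, 1, 5, 2, 6
Rank y: 3, 6, 5, 2, 1, 4
d = rank(x) − rank(y): 1, -3, -4, 3, 1, 2; Σd² = 40
ρ = 1 − 6Σd² / [n(n²−1)] = 1 − 6×40 / (6×35) = 1 − 240/210 ≈ -0.1429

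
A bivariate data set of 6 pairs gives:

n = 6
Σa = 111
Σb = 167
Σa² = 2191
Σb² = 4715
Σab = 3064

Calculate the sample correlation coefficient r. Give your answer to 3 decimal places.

r = (nΣab − ΣaΣb) / √[(nΣa² − (Σa)²)(nΣb² − (Σb)²)]
Numerator: 6×3064 − 111×167 = -153
Denominator: √[(13146 − 12321)(28290 − 27889)] = √[825 × 401] = 575.1739
r = -153 / 575.1739 ≈ -0.266

-0.266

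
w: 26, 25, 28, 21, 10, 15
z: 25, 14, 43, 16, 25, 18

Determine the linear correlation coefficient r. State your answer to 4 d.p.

0.3290

n = 6, Σw = 125, Σz = 141, Σw² = 2851, Σz² = 3875, Σwz = 3060
nΣwz − ΣwΣz = 18360 − 17625 = 735
nΣw² − (Σw)² = 17106 − 15625 = 1481; nΣz² − (Σz)² = 23250 − 19881 = 3369
r = 735 / √(1481 × 3369) = 735 / 2233.7164 ≈ 0.3290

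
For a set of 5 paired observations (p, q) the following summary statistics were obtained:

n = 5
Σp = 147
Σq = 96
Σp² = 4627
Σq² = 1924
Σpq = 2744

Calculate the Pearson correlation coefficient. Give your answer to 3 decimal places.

r = (nΣpq − ΣpΣq) / √[(nΣp² − (Σp)²)(nΣq² − (Σq)²)]
Numerator: 5×2744 − 147×96 = -392
Denominator: √[(23135 − 21609)(9620 − 9216)] = √[1526 × 404] = 785.1777
r = -392 / 785.1777 ≈ -0.499

-0.499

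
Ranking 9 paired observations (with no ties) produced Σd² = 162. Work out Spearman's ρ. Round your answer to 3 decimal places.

ρ = 1 − 6Σd² / [n(n²−1)] = 1 − 6×162 / (9×80)
  = 1 − 972/720 = 1 − 1.3500 ≈ -0.350

-0.350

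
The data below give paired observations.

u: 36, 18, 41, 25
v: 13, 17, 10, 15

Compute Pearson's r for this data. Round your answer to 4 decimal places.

-0.9745

n = 4, Σu = 120, Σv = 55, Σu² = 3926, Σv² = 783, Σuv = 1559
nΣuv − ΣuΣv = 6236 − 6600 = -364
nΣu² − (Σu)² = 15704 − 14400 = 1304; nΣv² − (Σv)² = 3132 − 3025 = 107
r = -364 / √(1304 × 107) = -364 / 373.5345 ≈ -0.9745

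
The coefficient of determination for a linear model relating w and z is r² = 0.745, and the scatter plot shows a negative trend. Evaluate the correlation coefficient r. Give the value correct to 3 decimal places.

|r| = √0.745 = 0.863
The association is negative, so r = −0.863.

-0.863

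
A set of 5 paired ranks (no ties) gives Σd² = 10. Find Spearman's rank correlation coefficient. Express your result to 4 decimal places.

0.5000

ρ = 1 − 6Σd² / [n(n²−1)] = 1 − 6×10 / (5×24)
  = 1 − 60/120 = 1 − 0.50000 ≈ 0.5000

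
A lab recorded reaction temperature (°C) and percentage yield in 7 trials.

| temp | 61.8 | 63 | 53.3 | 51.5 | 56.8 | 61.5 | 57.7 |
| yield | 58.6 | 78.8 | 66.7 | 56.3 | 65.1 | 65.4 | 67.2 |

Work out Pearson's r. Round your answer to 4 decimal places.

0.4898

n = 7, Σx = 405.6, Σy = 458.1, Σx² = 23619.16, Σy² = 30292.99, Σxy = 26637.66
nΣxy − ΣxΣy = 186463.62 − 185805.36 = 658.26
nΣx² − (Σx)² = 165334.12 − 164511.36 = 822.76; nΣy² − (Σy)² = 212050.93 − 209855.61 = 2195.32
r = 658.26 / √(822.76 × 2195.32) = 658.26 / 1343.9574 ≈ 0.4898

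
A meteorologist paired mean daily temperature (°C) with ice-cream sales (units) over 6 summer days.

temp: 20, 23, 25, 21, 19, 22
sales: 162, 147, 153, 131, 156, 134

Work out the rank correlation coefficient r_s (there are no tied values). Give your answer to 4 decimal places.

-0.3714

Rank temp: 2, 5, 6, 3, 1, 4
Rank sales: 6, 3, 4, 1, 5, 2
d = rank(temp) − rank(sales): -4, 2, 2, 2, -4, 2; Σd² = 48
ρ = 1 − 6Σd² / [n(n²−1)] = 1 − 6×48 / (6×35) = 1 − 288/210 ≈ -0.3714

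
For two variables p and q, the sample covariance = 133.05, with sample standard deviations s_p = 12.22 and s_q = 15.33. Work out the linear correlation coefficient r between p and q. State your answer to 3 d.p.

0.710

r = Cov(p,q) / (s_p · s_q) = 133.05 / (12.22 × 15.33)
  = 133.05 / 187.3326 ≈ 0.710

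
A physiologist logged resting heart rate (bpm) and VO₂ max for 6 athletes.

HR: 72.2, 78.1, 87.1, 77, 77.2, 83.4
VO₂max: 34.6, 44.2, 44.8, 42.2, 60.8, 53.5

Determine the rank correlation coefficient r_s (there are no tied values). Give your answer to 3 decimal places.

Rank HR: 1, 4, 6, 2, 3, 5
Rank VO₂max: 1, 3, 4, 2, 6, 5
d = rank(HR) − rank(VO₂max): 0, 1, 2, 0, -3, 0; Σd² = 14
ρ = 1 − 6Σd² / [n(n²−1)] = 1 − 6×14 / (6×35) = 1 − 84/210 ≈ 0.600

0.600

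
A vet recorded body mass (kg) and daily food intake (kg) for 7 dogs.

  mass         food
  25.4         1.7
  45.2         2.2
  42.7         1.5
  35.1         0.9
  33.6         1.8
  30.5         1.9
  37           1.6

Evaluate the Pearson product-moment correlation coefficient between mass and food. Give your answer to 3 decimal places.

0.147

n = 7, Σx = 249.5, Σy = 11.6, Σx² = 9171.71, Σy² = 20.2, Σxy = 415.89
nΣxy − ΣxΣy = 2911.23 − 2894.2 = 17.03
nΣx² − (Σx)² = 64201.97 − 62250.25 = 1951.72; nΣy² − (Σy)² = 141.4 − 134.56 = 6.84
r = 17.03 / √(1951.72 × 6.84) = 17.03 / 115.5412 ≈ 0.147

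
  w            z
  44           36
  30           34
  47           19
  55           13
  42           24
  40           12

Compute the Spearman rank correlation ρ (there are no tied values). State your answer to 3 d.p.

-0.200

Rank w: 4, 1, 5, 6, 3, 2
Rank z: 6, 5, 3, 2, 4, 1
d = rank(w) − rank(z): -2, -4, 2, 4, -1, 1; Σd² = 42
ρ = 1 − 6Σd² / [n(n²−1)] = 1 − 6×42 / (6×35) = 1 − 252/210 ≈ -0.200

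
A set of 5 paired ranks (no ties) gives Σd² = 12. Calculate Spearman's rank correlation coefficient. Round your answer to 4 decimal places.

0.4000

ρ = 1 − 6Σd² / [n(n²−1)] = 1 − 6×12 / (5×24)
  = 1 − 72/120 = 1 − 0.60000 ≈ 0.4000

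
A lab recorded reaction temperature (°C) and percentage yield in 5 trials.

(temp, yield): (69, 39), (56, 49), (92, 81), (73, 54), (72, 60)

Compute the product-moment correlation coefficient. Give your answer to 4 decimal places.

n = 5, Σx = 362, Σy = 283, Σx² = 26874, Σy² = 16999, Σxy = 21149
nΣxy − ΣxΣy = 105745 − 102446 = 3299
nΣx² − (Σx)² = 134370 − 131044 = 3326; nΣy² − (Σy)² = 84995 − 80089 = 4906
r = 3299 / √(3326 × 4906) = 3299 / 4039.4747 ≈ 0.8167

0.8167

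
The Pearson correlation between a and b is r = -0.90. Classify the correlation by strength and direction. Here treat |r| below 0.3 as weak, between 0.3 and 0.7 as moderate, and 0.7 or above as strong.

strong negative

r = -0.90 < 0 so the relationship is negative.
|r| = 0.90, which falls in the strong range.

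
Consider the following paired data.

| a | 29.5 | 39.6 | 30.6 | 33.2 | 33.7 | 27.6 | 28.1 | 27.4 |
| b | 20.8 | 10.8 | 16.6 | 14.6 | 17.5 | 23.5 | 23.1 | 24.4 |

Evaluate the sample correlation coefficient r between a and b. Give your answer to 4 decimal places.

-0.9401

n = 8, Σa = 249.7, Σb = 151.3, Σa² = 7914.83, Σb² = 3025.47, Σab = 4589.98
nΣab − ΣaΣb = 36719.84 − 37779.61 = -1059.77
nΣa² − (Σa)² = 63318.64 − 62350.09 = 968.55; nΣb² − (Σb)² = 24203.76 − 22891.69 = 1312.07
r = -1059.77 / √(968.55 × 1312.07) = -1059.77 / 1127.3000 ≈ -0.9401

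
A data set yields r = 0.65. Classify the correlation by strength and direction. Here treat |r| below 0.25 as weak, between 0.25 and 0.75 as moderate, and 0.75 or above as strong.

moderate positive

r = 0.65 > 0 so the relationship is positive.
|r| = 0.65, which falls in the moderate range.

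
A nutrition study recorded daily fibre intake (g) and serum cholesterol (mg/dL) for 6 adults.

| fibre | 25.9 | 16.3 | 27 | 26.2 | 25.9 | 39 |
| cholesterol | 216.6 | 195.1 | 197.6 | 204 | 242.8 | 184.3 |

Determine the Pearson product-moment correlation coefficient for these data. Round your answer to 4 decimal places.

-0.2590

n = 6, Σx = 160.3, Σy = 1240.4, Σx² = 4543.75, Σy² = 258559.66, Σxy = 32946.29
nΣxy − ΣxΣy = 197677.74 − 198836.12 = -1158.38
nΣx² − (Σx)² = 27262.5 − 25696.09 = 1566.41; nΣy² − (Σy)² = 1551357.96 − 1538592.16 = 12765.8
r = -1158.38 / √(1566.41 × 12765.8) = -1158.38 / 4471.7420 ≈ -0.2590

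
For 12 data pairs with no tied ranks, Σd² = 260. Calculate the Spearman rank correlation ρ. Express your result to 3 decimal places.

ρ = 1 − 6Σd² / [n(n²−1)] = 1 − 6×260 / (12×143)
  = 1 − 1560/1716 = 1 − 0.9091 ≈ 0.091

0.091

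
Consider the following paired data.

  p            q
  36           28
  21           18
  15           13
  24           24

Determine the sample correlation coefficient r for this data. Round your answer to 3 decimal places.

0.943

n = 4, Σp = 96, Σq = 83, Σp² = 2538, Σq² = 1853, Σpq = 2157
nΣpq − ΣpΣq = 8628 − 7968 = 660
nΣp² − (Σp)² = 10152 − 9216 = 936; nΣq² − (Σq)² = 7412 − 6889 = 523
r = 660 / √(936 × 523) = 660 / 699.6628 ≈ 0.943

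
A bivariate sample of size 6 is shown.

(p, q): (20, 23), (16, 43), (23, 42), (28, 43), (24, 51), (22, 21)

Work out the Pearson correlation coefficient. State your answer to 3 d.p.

n = 6, Σp = 133, Σq = 223, Σp² = 3029, Σq² = 9033, Σpq = 5004
nΣpq − ΣpΣq = 30024 − 29659 = 365
nΣp² − (Σp)² = 18174 − 17689 = 485; nΣq² − (Σq)² = 54198 − 49729 = 4469
r = 365 / √(485 × 4469) = 365 / 1472.2313 ≈ 0.248

0.248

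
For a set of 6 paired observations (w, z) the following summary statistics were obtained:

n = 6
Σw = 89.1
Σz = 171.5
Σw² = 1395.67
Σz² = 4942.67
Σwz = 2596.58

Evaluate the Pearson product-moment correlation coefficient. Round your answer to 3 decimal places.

r = (nΣwz − ΣwΣz) / √[(nΣw² − (Σw)²)(nΣz² − (Σz)²)]
Numerator: 6×2596.58 − 89.1×171.5 = 298.83
Denominator: √[(8374.02 − 7938.81)(29656.02 − 29412.25)] = √[435.21 × 243.77] = 325.7164
r = 298.83 / 325.7164 ≈ 0.917

0.917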